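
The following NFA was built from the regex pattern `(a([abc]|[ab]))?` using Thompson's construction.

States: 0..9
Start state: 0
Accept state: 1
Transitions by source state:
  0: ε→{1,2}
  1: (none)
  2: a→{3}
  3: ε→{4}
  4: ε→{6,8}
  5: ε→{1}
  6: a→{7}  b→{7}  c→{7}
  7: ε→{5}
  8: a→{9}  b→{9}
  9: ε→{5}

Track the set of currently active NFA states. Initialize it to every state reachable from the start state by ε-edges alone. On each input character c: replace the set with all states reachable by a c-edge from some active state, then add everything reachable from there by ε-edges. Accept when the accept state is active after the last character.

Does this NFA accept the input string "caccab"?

Answer: REJECT

Steps:
S₀ = ε-closure({0}) = {0,1,2}
'c' @ 1: {}  — dead — no transitions
rest 'accab' ignored (set empty)
after full input: {}  (accept=1 not in)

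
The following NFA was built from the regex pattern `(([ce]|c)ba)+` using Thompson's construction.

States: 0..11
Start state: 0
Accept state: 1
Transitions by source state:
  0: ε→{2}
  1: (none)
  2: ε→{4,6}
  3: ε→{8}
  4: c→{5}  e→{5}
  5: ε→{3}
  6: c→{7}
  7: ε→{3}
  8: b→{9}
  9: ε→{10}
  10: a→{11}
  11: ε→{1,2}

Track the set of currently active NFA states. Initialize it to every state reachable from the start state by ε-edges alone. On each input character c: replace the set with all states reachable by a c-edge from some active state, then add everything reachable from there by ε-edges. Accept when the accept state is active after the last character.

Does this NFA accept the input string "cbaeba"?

initial (ε-close {0}): {0,2,4,6}
'c' @ 1: {3,5,7,8}
'b' @ 2: {9,10}
'a' @ 3: {1,2,4,6,11}  (accept∈set)
'e' @ 4: {3,5,8}
'b' @ 5: {9,10}
'a' @ 6: {1,2,4,6,11}  (accept∈set)
end set {1,2,4,6,11} — state 1 in

Answer: ACCEPT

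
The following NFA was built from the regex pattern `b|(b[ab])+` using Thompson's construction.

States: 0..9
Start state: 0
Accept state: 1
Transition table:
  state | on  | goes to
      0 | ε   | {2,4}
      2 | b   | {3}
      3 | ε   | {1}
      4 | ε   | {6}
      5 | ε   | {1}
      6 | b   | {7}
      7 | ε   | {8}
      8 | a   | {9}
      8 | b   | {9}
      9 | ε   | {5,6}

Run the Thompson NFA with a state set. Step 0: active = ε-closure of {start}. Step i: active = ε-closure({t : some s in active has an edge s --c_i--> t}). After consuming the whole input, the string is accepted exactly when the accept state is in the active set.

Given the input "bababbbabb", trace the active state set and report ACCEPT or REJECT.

S₀ = ε-closure({0}) = {0,2,4,6}
'b' @ 1: {1,3,7,8}  [accepting]
'a' @ 2: {1,5,6,9}  [accepting]
'b' @ 3: {7,8}
'a' @ 4: {1,5,6,9}  [accepting]
'b' @ 5: {7,8}
'b' @ 6: {1,5,6,9}  [accepting]
'b' @ 7: {7,8}
'a' @ 8: {1,5,6,9}  [accepting]
'b' @ 9: {7,8}
'b' @ 10: {1,5,6,9}  [accepting]
final: {1,5,6,9}; accept 1 in set

Answer: ACCEPT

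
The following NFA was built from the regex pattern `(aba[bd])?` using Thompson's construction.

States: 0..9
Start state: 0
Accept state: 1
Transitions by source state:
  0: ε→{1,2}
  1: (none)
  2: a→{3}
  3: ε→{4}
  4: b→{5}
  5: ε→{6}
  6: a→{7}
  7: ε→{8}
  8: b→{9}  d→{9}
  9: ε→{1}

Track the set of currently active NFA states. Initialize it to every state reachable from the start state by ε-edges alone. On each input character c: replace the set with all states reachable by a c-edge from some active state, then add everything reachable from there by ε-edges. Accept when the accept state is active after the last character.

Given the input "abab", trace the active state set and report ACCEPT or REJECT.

start: ε-closure({0}) = {0,1,2}
'a' @ 1: {3,4}
'b' @ 2: {5,6}
'a' @ 3: {7,8}
'b' @ 4: {1,9}  (accept∈set)
end set {1,9} — state 1 in

Answer: ACCEPT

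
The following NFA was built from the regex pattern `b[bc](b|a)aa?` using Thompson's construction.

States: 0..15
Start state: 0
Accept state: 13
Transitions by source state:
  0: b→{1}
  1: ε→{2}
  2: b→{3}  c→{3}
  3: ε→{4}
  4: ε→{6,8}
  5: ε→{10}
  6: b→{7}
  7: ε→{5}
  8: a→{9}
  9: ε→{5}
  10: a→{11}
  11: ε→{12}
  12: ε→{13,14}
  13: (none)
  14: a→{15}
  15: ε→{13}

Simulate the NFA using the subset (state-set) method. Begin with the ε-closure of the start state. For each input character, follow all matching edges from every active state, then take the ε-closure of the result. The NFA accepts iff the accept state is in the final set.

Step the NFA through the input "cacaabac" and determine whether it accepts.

Answer: REJECT

Trace:
S₀ = ε-closure({0}) = {0}
'c' @ 1: {}  — no active states
rest 'acaabac' ignored (set empty)
final: {}; accept 13 not in set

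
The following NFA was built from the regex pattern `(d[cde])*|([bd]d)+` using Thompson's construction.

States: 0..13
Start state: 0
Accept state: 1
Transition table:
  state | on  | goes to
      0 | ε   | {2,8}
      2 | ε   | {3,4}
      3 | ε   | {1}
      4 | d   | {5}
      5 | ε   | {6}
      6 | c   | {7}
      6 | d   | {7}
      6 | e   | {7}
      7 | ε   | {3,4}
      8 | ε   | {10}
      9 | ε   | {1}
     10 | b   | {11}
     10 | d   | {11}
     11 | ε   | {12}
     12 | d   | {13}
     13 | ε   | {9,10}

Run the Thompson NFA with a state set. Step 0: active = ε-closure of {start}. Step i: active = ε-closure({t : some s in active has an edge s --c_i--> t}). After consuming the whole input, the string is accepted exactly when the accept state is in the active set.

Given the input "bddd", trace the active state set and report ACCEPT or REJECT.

initial (ε-close {0}): {0,1,2,3,4,8,10}
'b' @ 1: {11,12}
'd' @ 2: {1,9,10,13}  (accept∈set)
'd' @ 3: {11,12}
'd' @ 4: {1,9,10,13}  (accept∈set)
final: {1,9,10,13}; accept 1 in set

Answer: ACCEPT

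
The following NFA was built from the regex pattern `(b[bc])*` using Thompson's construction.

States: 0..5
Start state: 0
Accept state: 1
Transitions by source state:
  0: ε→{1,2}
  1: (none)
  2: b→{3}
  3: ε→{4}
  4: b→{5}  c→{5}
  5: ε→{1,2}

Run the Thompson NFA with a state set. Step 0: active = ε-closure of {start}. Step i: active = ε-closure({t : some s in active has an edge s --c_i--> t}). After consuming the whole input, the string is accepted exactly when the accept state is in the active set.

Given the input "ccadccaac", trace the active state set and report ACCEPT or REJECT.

S₀ = ε-closure({0}) = {0,1,2}
'c' @ 1: {}  — no active states
rest 'cadccaac' ignored (set empty)
final: {}; accept 1 not in set

Answer: REJECT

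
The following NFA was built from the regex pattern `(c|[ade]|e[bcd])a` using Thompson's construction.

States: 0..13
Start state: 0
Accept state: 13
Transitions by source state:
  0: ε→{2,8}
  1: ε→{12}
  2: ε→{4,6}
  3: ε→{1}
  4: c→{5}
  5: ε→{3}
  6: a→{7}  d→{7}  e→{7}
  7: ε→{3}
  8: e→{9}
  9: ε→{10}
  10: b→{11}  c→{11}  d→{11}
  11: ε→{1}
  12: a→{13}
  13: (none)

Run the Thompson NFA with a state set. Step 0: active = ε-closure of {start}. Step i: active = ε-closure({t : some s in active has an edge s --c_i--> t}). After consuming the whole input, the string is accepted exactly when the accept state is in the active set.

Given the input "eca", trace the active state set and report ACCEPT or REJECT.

S₀ = ε-closure({0}) = {0,2,4,6,8}
'e' @ 1: {1,3,7,9,10,12}
'c' @ 2: {1,11,12}
'a' @ 3: {13}  (accept∈set)
after full input: {13}  (accept=13 in)

Answer: ACCEPT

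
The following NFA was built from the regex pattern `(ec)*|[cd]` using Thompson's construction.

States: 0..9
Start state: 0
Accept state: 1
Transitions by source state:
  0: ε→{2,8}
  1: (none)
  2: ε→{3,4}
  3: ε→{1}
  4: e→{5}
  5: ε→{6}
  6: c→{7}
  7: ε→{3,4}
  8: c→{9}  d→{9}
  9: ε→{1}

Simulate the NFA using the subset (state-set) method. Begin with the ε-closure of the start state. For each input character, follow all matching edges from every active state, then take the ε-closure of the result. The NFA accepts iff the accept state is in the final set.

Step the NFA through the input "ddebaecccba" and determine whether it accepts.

Answer: REJECT

Trace:
start: ε-closure({0}) = {0,1,2,3,4,8}
'd' @ 1: {1,9}  (accept∈set)
'd' @ 2: {}  — dead — no transitions
rest 'ebaecccba' ignored (set empty)
final: {}; accept 1 not in set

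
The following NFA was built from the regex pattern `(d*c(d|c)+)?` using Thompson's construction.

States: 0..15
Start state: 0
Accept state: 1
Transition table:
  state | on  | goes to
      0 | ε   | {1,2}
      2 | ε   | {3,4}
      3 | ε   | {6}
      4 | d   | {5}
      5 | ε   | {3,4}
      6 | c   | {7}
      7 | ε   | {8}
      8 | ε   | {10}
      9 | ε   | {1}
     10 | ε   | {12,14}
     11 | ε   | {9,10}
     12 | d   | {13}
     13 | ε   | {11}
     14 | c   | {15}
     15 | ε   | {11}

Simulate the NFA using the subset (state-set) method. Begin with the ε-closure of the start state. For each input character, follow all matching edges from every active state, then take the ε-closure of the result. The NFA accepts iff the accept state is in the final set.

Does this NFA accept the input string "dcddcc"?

Answer: ACCEPT

Steps:
initial (ε-close {0}): {0,1,2,3,4,6}
'd' @ 1: {3,4,5,6}
'c' @ 2: {7,8,10,12,14}
'd' @ 3: {1,9,10,11,12,13,14}  (accept∈set)
'd' @ 4: {1,9,10,11,12,13,14}  (accept∈set)
'c' @ 5: {1,9,10,11,12,14,15}  (accept∈set)
'c' @ 6: {1,9,10,11,12,14,15}  (accept∈set)
final: {1,9,10,11,12,14,15}; accept 1 in set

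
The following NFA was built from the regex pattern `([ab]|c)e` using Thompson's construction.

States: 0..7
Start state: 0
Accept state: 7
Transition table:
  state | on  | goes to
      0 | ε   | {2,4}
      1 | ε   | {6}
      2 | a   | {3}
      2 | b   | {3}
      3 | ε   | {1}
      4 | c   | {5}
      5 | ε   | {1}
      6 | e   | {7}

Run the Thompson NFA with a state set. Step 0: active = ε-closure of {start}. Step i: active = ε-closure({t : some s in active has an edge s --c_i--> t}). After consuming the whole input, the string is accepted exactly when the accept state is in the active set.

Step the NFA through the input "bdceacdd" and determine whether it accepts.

Answer: REJECT

Trace:
S₀ = ε-closure({0}) = {0,2,4}
'b' @ 1: {1,3,6}
'd' @ 2: {}  — no active states
rest 'ceacdd' ignored (set empty)
final: {}; accept 7 not in set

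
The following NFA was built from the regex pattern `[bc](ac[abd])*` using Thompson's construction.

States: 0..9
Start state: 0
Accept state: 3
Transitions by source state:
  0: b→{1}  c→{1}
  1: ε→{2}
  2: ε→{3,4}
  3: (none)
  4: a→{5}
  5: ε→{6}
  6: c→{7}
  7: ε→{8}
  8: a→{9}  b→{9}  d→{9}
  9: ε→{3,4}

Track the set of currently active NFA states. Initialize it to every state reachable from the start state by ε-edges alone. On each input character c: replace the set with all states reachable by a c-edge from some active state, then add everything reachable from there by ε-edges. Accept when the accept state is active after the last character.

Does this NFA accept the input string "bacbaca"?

Answer: ACCEPT

Trace:
S₀ = ε-closure({0}) = {0}
'b' @ 1: {1,2,3,4}  (accept∈set)
'a' @ 2: {5,6}
'c' @ 3: {7,8}
'b' @ 4: {3,4,9}  (accept∈set)
'a' @ 5: {5,6}
'c' @ 6: {7,8}
'a' @ 7: {3,4,9}  (accept∈set)
final: {3,4,9}; accept 3 in set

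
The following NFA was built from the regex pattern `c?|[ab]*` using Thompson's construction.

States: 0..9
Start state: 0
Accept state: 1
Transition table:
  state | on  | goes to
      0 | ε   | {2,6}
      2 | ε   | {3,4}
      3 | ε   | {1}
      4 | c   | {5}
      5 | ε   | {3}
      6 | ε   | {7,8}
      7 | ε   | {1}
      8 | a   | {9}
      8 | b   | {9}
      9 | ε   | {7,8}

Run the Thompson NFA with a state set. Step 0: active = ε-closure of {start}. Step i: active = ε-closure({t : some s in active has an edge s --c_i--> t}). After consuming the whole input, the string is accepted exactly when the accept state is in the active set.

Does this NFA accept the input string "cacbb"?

Answer: REJECT

Derivation:
S₀ = ε-closure({0}) = {0,1,2,3,4,6,7,8}
'c' @ 1: {1,3,5}  ✓accept
'a' @ 2: {}  — dead — no transitions
rest 'cbb' ignored (set empty)
final: {}; accept 1 not in set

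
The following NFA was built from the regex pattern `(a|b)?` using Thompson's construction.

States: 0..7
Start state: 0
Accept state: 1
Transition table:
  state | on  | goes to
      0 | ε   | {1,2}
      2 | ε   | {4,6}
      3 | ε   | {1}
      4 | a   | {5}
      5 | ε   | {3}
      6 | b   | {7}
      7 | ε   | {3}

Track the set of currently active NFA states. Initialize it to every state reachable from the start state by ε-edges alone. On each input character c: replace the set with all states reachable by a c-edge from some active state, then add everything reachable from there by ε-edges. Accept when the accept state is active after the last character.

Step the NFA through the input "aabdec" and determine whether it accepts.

Answer: REJECT

Derivation:
start: ε-closure({0}) = {0,1,2,4,6}
'a' @ 1: {1,3,5}  (accept∈set)
'a' @ 2: {}  — dead — no transitions
rest 'bdec' ignored (set empty)
final: {}; accept 1 not in set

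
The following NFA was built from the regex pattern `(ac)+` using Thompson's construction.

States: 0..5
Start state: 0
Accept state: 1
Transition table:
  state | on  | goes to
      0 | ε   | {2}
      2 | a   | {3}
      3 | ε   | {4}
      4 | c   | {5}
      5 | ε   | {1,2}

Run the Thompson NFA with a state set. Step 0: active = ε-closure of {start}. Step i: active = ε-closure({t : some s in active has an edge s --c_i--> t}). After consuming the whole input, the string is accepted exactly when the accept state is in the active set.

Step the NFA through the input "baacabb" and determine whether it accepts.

initial (ε-close {0}): {0,2}
'b' @ 1: {}  — no active states
rest 'aacabb' ignored (set empty)
end set {} — state 1 not in

Answer: REJECT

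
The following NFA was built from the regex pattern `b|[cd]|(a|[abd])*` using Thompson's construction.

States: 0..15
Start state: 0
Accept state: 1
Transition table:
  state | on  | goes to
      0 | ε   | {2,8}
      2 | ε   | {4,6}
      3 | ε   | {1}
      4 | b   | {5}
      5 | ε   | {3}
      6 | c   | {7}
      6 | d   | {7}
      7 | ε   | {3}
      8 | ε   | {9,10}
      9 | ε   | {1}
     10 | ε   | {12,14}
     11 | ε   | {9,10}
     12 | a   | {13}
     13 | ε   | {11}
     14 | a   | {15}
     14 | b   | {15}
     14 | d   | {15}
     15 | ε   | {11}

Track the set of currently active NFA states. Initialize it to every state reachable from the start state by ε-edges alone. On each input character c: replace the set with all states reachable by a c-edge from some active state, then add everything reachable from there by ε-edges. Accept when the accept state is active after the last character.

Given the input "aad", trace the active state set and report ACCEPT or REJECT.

Answer: ACCEPT

Trace:
initial (ε-close {0}): {0,1,2,4,6,8,9,10,12,14}
'a' @ 1: {1,9,10,11,12,13,14,15}  ✓accept
'a' @ 2: {1,9,10,11,12,13,14,15}  ✓accept
'd' @ 3: {1,9,10,11,12,14,15}  ✓accept
final: {1,9,10,11,12,14,15}; accept 1 in set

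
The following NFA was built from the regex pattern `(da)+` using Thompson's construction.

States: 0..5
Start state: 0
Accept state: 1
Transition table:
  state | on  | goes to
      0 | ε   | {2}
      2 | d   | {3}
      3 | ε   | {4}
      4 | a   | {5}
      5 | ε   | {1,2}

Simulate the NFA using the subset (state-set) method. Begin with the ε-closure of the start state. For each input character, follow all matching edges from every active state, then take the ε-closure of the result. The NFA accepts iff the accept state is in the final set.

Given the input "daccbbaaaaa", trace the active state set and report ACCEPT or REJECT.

initial (ε-close {0}): {0,2}
'd' @ 1: {3,4}
'a' @ 2: {1,2,5}  ✓accept
'c' @ 3: {}  — state set empty
rest 'cbbaaaaa' ignored (set empty)
final: {}; accept 1 not in set

Answer: REJECT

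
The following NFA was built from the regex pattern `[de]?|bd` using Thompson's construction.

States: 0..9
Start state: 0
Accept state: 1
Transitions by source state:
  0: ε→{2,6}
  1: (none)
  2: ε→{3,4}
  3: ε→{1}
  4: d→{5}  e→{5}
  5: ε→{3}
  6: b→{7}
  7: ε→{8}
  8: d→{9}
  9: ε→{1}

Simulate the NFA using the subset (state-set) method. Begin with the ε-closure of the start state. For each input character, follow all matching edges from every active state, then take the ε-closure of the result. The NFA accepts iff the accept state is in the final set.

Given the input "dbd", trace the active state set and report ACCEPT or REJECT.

start: ε-closure({0}) = {0,1,2,3,4,6}
'd' @ 1: {1,3,5}  (accept∈set)
'b' @ 2: {}  — no active states
rest 'd' ignored (set empty)
end set {} — state 1 not in

Answer: REJECT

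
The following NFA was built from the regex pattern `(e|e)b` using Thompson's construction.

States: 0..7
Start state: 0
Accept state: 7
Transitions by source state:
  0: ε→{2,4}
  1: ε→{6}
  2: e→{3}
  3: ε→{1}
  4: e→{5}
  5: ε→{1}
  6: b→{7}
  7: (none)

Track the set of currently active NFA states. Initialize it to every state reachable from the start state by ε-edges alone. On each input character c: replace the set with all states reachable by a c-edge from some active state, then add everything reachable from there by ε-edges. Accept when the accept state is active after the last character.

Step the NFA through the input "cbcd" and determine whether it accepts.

start: ε-closure({0}) = {0,2,4}
'c' @ 1: {}  — no active states
rest 'bcd' ignored (set empty)
end set {} — state 7 not in

Answer: REJECT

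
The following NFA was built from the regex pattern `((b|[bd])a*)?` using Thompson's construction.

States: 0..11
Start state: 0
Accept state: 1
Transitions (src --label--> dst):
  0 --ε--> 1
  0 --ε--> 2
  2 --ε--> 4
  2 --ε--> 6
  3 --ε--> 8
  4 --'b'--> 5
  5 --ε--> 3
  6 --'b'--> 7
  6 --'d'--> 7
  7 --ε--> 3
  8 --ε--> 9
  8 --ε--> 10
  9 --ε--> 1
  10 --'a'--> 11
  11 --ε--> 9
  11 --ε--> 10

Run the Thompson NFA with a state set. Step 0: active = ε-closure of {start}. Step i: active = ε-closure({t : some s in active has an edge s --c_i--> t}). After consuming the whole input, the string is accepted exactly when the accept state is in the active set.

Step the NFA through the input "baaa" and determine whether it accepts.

Answer: ACCEPT

Derivation:
start: ε-closure({0}) = {0,1,2,4,6}
'b' @ 1: {1,3,5,7,8,9,10}  ✓accept
'a' @ 2: {1,9,10,11}  ✓accept
'a' @ 3: {1,9,10,11}  ✓accept
'a' @ 4: {1,9,10,11}  ✓accept
after full input: {1,9,10,11}  (accept=1 in)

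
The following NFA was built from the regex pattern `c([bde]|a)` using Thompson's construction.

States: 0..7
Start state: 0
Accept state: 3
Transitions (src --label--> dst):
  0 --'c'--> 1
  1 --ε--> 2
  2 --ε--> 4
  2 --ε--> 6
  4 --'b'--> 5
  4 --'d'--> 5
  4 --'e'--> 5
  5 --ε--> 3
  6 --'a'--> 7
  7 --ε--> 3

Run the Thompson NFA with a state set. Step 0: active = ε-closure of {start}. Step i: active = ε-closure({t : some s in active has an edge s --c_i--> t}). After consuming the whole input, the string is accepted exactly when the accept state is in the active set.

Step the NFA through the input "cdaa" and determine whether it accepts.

Answer: REJECT

Steps:
initial (ε-close {0}): {0}
'c' @ 1: {1,2,4,6}
'd' @ 2: {3,5}  (accept∈set)
'a' @ 3: {}  — state set empty
rest 'a' ignored (set empty)
end set {} — state 3 not in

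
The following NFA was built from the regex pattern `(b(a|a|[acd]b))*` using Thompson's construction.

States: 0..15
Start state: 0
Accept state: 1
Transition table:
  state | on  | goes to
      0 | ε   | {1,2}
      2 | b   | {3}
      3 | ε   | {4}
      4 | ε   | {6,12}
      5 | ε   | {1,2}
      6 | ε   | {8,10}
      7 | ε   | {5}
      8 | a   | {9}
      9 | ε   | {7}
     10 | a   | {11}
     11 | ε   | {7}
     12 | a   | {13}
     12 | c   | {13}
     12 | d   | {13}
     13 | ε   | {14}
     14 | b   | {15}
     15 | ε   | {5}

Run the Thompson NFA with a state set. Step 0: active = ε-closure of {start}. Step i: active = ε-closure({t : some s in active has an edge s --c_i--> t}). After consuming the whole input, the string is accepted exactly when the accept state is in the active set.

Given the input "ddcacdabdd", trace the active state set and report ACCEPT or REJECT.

Answer: REJECT

Trace:
start: ε-closure({0}) = {0,1,2}
'd' @ 1: {}  — no active states
rest 'dcacdabdd' ignored (set empty)
final: {}; accept 1 not in set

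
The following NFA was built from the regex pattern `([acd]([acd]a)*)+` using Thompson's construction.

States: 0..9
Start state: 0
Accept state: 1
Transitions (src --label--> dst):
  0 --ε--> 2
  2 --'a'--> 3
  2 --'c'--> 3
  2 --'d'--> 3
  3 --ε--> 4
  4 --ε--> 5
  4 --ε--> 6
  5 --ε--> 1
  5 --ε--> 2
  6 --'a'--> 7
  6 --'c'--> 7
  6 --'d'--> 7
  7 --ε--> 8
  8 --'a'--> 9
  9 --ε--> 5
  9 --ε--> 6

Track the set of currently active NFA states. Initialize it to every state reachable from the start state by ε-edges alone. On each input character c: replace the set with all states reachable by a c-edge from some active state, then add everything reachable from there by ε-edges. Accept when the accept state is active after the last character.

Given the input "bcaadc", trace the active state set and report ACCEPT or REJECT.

Answer: REJECT

Trace:
initial (ε-close {0}): {0,2}
'b' @ 1: {}  — no active states
rest 'caadc' ignored (set empty)
end set {} — state 1 not in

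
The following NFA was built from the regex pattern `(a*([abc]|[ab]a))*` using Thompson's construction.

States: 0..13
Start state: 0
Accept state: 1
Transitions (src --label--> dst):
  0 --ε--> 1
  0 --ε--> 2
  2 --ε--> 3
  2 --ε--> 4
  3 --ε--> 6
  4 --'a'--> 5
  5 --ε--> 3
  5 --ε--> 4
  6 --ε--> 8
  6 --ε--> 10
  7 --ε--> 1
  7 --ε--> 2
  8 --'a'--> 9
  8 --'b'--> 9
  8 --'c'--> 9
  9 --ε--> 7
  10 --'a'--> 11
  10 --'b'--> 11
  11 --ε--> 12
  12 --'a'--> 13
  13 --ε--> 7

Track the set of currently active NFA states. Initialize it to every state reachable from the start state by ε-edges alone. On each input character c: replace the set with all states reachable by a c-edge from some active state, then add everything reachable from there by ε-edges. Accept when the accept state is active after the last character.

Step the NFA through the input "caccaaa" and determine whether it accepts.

Answer: ACCEPT

Steps:
S₀ = ε-closure({0}) = {0,1,2,3,4,6,8,10}
'c' @ 1: {1,2,3,4,6,7,8,9,10}  (accept∈set)
'a' @ 2: {1,2,3,4,5,6,7,8,9,10,11,12}  (accept∈set)
'c' @ 3: {1,2,3,4,6,7,8,9,10}  (accept∈set)
'c' @ 4: {1,2,3,4,6,7,8,9,10}  (accept∈set)
'a' @ 5: {1,2,3,4,5,6,7,8,9,10,11,12}  (accept∈set)
'a' @ 6: {1,2,3,4,5,6,7,8,9,10,11,12,13}  (accept∈set)
'a' @ 7: {1,2,3,4,5,6,7,8,9,10,11,12,13}  (accept∈set)
final: {1,2,3,4,5,6,7,8,9,10,11,12,13}; accept 1 in set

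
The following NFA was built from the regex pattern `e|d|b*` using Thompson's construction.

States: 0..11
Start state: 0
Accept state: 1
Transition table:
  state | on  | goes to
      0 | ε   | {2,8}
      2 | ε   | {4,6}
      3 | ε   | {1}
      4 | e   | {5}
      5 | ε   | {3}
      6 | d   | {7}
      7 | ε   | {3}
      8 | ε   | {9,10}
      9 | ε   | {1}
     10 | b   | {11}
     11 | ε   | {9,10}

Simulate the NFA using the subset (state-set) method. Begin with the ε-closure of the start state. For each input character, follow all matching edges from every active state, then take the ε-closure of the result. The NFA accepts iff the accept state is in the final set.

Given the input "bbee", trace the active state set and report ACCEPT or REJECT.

Answer: REJECT

Trace:
initial (ε-close {0}): {0,1,2,4,6,8,9,10}
'b' @ 1: {1,9,10,11}  [accepting]
'b' @ 2: {1,9,10,11}  [accepting]
'e' @ 3: {}  — dead — no transitions
rest 'e' ignored (set empty)
after full input: {}  (accept=1 not in)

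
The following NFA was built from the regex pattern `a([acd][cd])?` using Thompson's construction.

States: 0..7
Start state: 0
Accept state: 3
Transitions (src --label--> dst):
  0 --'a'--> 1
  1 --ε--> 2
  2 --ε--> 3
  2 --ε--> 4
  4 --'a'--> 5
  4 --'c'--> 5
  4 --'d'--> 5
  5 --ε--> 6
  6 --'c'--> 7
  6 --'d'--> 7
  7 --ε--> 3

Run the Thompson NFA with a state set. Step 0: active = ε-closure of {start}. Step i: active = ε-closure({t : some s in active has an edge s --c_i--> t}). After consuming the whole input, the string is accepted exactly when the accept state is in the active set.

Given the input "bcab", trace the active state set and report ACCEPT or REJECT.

Answer: REJECT

Steps:
initial (ε-close {0}): {0}
'b' @ 1: {}  — no active states
rest 'cab' ignored (set empty)
end set {} — state 3 not in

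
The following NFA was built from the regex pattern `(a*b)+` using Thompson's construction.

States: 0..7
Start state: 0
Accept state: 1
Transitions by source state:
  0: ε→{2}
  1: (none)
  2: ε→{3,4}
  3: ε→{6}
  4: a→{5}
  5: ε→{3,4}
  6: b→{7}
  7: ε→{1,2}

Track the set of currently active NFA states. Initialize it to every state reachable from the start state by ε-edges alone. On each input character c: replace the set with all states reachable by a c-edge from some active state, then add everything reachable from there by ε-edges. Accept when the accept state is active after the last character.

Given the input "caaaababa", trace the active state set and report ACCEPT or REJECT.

Answer: REJECT

Trace:
initial (ε-close {0}): {0,2,3,4,6}
'c' @ 1: {}  — state set empty
rest 'aaaababa' ignored (set empty)
after full input: {}  (accept=1 not in)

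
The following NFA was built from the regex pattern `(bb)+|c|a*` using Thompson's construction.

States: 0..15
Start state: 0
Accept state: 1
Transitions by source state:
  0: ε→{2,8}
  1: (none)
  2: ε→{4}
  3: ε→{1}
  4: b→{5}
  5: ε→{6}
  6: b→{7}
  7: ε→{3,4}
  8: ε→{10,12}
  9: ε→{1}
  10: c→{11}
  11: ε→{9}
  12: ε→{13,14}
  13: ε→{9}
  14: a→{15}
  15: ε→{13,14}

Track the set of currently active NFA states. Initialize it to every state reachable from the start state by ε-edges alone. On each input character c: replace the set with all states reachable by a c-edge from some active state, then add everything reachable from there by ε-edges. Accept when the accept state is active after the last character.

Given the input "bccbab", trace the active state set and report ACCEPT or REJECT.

Answer: REJECT

Steps:
S₀ = ε-closure({0}) = {0,1,2,4,8,9,10,12,13,14}
'b' @ 1: {5,6}
'c' @ 2: {}  — state set empty
rest 'cbab' ignored (set empty)
final: {}; accept 1 not in set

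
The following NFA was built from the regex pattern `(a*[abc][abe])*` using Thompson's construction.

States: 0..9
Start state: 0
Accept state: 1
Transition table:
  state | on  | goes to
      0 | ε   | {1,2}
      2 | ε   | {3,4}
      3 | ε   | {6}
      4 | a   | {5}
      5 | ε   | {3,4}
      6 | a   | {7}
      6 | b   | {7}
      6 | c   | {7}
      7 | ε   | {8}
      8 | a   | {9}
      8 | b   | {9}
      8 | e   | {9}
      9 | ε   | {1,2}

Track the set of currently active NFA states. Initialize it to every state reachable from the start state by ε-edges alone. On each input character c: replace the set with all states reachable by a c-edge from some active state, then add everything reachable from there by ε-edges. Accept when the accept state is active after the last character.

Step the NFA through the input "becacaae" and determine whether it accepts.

Answer: ACCEPT

Steps:
S₀ = ε-closure({0}) = {0,1,2,3,4,6}
'b' @ 1: {7,8}
'e' @ 2: {1,2,3,4,6,9}  [accepting]
'c' @ 3: {7,8}
'a' @ 4: {1,2,3,4,6,9}  [accepting]
'c' @ 5: {7,8}
'a' @ 6: {1,2,3,4,6,9}  [accepting]
'a' @ 7: {3,4,5,6,7,8}
'e' @ 8: {1,2,3,4,6,9}  [accepting]
after full input: {1,2,3,4,6,9}  (accept=1 in)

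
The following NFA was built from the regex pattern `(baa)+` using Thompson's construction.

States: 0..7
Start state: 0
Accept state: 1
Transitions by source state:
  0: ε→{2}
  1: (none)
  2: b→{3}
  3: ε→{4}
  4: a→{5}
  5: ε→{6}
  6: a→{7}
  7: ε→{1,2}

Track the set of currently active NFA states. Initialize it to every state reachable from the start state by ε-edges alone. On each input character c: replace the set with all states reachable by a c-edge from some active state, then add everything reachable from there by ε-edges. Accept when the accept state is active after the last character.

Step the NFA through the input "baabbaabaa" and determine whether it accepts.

initial (ε-close {0}): {0,2}
'b' @ 1: {3,4}
'a' @ 2: {5,6}
'a' @ 3: {1,2,7}  [accepting]
'b' @ 4: {3,4}
'b' @ 5: {}  — state set empty
rest 'aabaa' ignored (set empty)
after full input: {}  (accept=1 not in)

Answer: REJECT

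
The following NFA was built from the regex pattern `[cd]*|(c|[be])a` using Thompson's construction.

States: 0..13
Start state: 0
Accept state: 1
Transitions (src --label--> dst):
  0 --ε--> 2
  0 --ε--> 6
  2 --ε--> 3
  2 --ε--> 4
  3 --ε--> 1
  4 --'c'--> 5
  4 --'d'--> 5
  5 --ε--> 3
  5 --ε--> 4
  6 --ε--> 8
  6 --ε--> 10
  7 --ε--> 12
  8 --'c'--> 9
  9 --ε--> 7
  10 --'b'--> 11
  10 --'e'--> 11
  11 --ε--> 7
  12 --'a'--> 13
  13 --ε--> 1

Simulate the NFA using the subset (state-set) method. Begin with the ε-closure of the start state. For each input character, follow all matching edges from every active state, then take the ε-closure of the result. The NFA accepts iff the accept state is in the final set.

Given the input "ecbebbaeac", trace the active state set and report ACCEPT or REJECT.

initial (ε-close {0}): {0,1,2,3,4,6,8,10}
'e' @ 1: {7,11,12}
'c' @ 2: {}  — state set empty
rest 'bebbaeac' ignored (set empty)
after full input: {}  (accept=1 not in)

Answer: REJECT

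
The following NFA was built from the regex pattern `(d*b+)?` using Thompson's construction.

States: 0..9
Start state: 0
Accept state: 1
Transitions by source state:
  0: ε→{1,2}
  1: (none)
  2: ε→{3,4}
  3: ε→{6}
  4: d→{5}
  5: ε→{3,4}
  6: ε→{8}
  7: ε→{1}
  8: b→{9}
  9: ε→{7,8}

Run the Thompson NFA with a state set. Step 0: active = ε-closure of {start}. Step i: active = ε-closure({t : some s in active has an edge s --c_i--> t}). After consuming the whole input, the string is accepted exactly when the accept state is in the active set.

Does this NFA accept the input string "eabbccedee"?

Answer: REJECT

Derivation:
initial (ε-close {0}): {0,1,2,3,4,6,8}
'e' @ 1: {}  — no active states
rest 'abbccedee' ignored (set empty)
end set {} — state 1 not in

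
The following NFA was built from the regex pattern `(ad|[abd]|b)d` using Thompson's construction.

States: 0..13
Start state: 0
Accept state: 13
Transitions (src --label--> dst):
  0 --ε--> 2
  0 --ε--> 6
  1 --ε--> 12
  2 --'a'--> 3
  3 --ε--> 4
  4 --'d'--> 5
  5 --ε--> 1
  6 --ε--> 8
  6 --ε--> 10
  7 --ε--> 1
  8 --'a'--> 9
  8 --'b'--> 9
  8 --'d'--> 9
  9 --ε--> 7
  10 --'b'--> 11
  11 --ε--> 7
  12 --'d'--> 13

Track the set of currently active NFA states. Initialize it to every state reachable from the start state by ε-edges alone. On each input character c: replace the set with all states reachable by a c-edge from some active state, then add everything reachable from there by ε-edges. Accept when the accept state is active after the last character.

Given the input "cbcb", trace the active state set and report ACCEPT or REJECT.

initial (ε-close {0}): {0,2,6,8,10}
'c' @ 1: {}  — dead — no transitions
rest 'bcb' ignored (set empty)
end set {} — state 13 not in

Answer: REJECT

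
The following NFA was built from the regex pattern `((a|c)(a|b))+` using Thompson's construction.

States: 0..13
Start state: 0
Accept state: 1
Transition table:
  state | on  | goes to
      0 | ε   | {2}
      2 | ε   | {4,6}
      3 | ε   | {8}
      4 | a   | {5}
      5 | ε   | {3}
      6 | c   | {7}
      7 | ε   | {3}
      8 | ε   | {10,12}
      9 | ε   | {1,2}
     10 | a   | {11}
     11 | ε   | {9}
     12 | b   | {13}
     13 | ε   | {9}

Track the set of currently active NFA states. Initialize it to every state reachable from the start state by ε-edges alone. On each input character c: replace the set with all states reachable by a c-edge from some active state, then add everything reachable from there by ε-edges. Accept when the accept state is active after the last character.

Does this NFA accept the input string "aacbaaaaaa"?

initial (ε-close {0}): {0,2,4,6}
'a' @ 1: {3,5,8,10,12}
'a' @ 2: {1,2,4,6,9,11}  (accept∈set)
'c' @ 3: {3,7,8,10,12}
'b' @ 4: {1,2,4,6,9,13}  (accept∈set)
'a' @ 5: {3,5,8,10,12}
'a' @ 6: {1,2,4,6,9,11}  (accept∈set)
'a' @ 7: {3,5,8,10,12}
'a' @ 8: {1,2,4,6,9,11}  (accept∈set)
'a' @ 9: {3,5,8,10,12}
'a' @ 10: {1,2,4,6,9,11}  (accept∈set)
after full input: {1,2,4,6,9,11}  (accept=1 in)

Answer: ACCEPT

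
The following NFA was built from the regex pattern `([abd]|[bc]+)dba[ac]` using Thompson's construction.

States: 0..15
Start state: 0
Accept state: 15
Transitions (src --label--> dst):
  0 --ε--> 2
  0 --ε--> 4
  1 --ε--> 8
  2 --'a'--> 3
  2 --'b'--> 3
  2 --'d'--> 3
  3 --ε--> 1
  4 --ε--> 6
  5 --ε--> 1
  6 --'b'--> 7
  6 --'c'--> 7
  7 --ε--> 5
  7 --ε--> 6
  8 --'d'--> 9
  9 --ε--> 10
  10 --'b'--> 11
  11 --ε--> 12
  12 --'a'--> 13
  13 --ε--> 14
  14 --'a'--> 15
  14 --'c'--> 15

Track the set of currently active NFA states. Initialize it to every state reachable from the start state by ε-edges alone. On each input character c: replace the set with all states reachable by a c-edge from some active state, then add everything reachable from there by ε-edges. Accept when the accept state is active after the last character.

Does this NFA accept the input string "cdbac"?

initial (ε-close {0}): {0,2,4,6}
'c' @ 1: {1,5,6,7,8}
'd' @ 2: {9,10}
'b' @ 3: {11,12}
'a' @ 4: {13,14}
'c' @ 5: {15}  (accept∈set)
after full input: {15}  (accept=15 in)

Answer: ACCEPT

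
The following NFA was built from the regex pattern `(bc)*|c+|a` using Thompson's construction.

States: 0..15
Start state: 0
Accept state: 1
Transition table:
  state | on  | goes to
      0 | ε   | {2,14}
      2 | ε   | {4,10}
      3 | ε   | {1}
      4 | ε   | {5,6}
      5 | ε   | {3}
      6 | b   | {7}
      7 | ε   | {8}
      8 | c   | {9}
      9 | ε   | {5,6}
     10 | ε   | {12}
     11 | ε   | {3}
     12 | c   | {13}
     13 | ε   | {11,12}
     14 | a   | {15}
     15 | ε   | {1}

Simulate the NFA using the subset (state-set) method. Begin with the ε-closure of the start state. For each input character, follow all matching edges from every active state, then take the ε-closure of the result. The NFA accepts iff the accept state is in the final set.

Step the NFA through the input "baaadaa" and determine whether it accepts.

initial (ε-close {0}): {0,1,2,3,4,5,6,10,12,14}
'b' @ 1: {7,8}
'a' @ 2: {}  — state set empty
rest 'aadaa' ignored (set empty)
final: {}; accept 1 not in set

Answer: REJECT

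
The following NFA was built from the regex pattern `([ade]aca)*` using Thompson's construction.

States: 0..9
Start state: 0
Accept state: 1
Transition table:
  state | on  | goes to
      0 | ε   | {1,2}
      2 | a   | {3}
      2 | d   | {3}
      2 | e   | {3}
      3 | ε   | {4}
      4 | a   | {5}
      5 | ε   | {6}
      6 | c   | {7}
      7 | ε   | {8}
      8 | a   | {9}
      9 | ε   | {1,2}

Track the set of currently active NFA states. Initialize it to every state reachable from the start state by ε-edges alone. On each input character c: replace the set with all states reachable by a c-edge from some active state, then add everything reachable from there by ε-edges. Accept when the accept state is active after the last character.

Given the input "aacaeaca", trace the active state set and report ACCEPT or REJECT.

Answer: ACCEPT

Steps:
S₀ = ε-closure({0}) = {0,1,2}
'a' @ 1: {3,4}
'a' @ 2: {5,6}
'c' @ 3: {7,8}
'a' @ 4: {1,2,9}  (accept∈set)
'e' @ 5: {3,4}
'a' @ 6: {5,6}
'c' @ 7: {7,8}
'a' @ 8: {1,2,9}  (accept∈set)
end set {1,2,9} — state 1 in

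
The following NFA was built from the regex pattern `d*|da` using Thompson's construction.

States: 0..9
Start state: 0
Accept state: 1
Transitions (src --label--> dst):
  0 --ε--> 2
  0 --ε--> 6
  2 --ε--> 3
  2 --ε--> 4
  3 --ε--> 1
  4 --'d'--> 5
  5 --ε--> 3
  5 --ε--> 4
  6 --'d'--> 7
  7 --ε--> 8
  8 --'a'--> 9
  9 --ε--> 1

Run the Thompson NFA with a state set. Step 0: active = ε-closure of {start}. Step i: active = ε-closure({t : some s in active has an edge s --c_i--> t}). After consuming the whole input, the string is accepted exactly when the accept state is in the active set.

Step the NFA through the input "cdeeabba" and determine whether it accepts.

Answer: REJECT

Trace:
start: ε-closure({0}) = {0,1,2,3,4,6}
'c' @ 1: {}  — no active states
rest 'deeabba' ignored (set empty)
after full input: {}  (accept=1 not in)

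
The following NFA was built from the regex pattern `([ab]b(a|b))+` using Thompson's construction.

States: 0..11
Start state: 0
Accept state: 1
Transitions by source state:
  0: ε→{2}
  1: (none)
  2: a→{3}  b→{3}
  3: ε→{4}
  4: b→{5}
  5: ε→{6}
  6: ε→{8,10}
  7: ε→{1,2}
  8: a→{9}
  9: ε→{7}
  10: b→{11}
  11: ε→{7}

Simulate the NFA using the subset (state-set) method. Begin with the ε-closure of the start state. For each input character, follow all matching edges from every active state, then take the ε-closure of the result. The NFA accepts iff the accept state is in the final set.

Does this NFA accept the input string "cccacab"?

Answer: REJECT

Derivation:
start: ε-closure({0}) = {0,2}
'c' @ 1: {}  — state set empty
rest 'ccacab' ignored (set empty)
end set {} — state 1 not in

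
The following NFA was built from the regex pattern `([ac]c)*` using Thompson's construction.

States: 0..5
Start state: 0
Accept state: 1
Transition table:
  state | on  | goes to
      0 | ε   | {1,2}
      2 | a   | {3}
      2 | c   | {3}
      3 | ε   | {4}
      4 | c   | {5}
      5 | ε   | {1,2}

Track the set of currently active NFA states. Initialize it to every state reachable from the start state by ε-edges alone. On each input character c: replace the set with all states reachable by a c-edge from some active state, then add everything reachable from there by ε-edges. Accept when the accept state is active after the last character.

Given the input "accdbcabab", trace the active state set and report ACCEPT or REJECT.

Answer: REJECT

Derivation:
initial (ε-close {0}): {0,1,2}
'a' @ 1: {3,4}
'c' @ 2: {1,2,5}  (accept∈set)
'c' @ 3: {3,4}
'd' @ 4: {}  — no active states
rest 'bcabab' ignored (set empty)
end set {} — state 1 not in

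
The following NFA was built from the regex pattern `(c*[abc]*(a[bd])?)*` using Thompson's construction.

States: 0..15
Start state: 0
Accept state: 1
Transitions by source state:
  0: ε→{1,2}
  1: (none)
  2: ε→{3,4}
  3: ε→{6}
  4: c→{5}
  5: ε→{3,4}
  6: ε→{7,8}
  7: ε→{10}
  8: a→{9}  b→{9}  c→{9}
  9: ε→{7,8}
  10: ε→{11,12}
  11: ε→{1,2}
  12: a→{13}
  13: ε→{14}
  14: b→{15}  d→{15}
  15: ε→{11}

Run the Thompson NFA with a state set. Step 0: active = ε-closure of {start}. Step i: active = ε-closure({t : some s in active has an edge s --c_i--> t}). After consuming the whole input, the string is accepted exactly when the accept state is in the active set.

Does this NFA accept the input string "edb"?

Answer: REJECT

Trace:
initial (ε-close {0}): {0,1,2,3,4,6,7,8,10,11,12}
'e' @ 1: {}  — state set empty
rest 'db' ignored (set empty)
end set {} — state 1 not in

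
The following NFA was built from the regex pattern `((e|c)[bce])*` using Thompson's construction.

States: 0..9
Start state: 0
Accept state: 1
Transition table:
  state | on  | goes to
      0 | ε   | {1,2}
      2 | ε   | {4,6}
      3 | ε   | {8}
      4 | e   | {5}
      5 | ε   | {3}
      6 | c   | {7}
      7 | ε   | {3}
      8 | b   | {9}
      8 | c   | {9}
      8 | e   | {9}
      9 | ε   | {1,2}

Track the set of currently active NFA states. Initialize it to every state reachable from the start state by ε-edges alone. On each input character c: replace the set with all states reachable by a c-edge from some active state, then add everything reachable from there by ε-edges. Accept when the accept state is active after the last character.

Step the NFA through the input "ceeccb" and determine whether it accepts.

Answer: ACCEPT

Derivation:
start: ε-closure({0}) = {0,1,2,4,6}
'c' @ 1: {3,7,8}
'e' @ 2: {1,2,4,6,9}  ✓accept
'e' @ 3: {3,5,8}
'c' @ 4: {1,2,4,6,9}  ✓accept
'c' @ 5: {3,7,8}
'b' @ 6: {1,2,4,6,9}  ✓accept
after full input: {1,2,4,6,9}  (accept=1 in)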